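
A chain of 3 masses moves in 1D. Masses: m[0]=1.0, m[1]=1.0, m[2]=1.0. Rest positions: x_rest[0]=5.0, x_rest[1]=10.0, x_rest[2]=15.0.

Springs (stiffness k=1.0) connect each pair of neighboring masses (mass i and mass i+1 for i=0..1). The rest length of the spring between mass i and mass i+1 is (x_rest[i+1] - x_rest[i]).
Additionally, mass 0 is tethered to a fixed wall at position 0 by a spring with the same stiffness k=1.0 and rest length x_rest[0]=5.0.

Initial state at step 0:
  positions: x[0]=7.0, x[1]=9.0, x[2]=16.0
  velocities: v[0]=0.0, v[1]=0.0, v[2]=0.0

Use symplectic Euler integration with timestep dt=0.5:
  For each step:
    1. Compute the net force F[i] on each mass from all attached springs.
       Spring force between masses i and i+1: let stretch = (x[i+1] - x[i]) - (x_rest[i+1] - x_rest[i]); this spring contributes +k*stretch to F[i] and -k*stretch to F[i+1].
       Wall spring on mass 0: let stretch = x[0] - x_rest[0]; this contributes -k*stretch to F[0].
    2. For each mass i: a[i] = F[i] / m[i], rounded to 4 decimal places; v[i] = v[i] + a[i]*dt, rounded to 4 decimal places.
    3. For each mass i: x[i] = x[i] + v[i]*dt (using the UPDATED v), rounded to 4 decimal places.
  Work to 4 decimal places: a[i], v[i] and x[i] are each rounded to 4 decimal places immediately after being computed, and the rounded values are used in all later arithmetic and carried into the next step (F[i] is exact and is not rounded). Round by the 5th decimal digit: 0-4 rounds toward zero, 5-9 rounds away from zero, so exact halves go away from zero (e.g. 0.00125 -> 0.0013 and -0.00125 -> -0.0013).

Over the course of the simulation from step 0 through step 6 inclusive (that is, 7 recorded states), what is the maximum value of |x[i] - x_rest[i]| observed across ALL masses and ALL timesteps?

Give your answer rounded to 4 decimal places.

Answer: 2.0625

Derivation:
Step 0: x=[7.0000 9.0000 16.0000] v=[0.0000 0.0000 0.0000]
Step 1: x=[5.7500 10.2500 15.5000] v=[-2.5000 2.5000 -1.0000]
Step 2: x=[4.1875 11.6875 14.9375] v=[-3.1250 2.8750 -1.1250]
Step 3: x=[3.4531 12.0625 14.8125] v=[-1.4688 0.7500 -0.2500]
Step 4: x=[4.0078 10.9727 15.2500] v=[1.1094 -2.1797 0.8750]
Step 5: x=[5.3018 9.2110 15.8682] v=[2.5880 -3.5235 1.2364]
Step 6: x=[6.2477 8.1363 16.0721] v=[1.8917 -2.1495 0.4078]
Max displacement = 2.0625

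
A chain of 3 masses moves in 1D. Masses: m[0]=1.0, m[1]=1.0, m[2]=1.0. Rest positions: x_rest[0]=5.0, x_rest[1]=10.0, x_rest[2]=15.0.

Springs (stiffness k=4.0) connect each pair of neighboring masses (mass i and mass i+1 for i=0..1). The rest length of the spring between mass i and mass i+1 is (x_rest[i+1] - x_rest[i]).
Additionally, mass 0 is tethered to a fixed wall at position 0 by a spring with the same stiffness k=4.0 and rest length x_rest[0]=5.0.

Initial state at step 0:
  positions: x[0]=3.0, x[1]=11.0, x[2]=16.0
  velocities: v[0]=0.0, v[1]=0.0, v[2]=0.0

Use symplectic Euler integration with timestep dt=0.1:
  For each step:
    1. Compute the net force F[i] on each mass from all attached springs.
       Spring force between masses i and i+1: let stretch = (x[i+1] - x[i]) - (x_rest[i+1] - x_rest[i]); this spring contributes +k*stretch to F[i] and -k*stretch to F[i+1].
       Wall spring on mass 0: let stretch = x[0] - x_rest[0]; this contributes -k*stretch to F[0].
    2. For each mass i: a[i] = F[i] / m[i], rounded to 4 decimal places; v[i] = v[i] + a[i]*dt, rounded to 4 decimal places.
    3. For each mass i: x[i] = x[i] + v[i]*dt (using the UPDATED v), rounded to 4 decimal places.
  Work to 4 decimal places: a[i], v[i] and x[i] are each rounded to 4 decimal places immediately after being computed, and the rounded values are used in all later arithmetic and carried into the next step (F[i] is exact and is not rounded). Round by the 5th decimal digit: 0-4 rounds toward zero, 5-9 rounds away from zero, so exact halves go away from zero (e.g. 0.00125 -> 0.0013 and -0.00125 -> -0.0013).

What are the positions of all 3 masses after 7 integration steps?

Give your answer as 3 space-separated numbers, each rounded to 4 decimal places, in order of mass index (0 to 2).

Answer: 6.4315 9.3978 15.5627

Derivation:
Step 0: x=[3.0000 11.0000 16.0000] v=[0.0000 0.0000 0.0000]
Step 1: x=[3.2000 10.8800 16.0000] v=[2.0000 -1.2000 0.0000]
Step 2: x=[3.5792 10.6576 15.9952] v=[3.7920 -2.2240 -0.0480]
Step 3: x=[4.0984 10.3656 15.9769] v=[5.1917 -2.9203 -0.1830]
Step 4: x=[4.7043 10.0473 15.9342] v=[6.0592 -3.1827 -0.4275]
Step 5: x=[5.3358 9.7508 15.8560] v=[6.3147 -2.9651 -0.7823]
Step 6: x=[5.9304 9.5219 15.7336] v=[5.9464 -2.2890 -1.2244]
Step 7: x=[6.4315 9.3978 15.5627] v=[5.0108 -1.2409 -1.7091]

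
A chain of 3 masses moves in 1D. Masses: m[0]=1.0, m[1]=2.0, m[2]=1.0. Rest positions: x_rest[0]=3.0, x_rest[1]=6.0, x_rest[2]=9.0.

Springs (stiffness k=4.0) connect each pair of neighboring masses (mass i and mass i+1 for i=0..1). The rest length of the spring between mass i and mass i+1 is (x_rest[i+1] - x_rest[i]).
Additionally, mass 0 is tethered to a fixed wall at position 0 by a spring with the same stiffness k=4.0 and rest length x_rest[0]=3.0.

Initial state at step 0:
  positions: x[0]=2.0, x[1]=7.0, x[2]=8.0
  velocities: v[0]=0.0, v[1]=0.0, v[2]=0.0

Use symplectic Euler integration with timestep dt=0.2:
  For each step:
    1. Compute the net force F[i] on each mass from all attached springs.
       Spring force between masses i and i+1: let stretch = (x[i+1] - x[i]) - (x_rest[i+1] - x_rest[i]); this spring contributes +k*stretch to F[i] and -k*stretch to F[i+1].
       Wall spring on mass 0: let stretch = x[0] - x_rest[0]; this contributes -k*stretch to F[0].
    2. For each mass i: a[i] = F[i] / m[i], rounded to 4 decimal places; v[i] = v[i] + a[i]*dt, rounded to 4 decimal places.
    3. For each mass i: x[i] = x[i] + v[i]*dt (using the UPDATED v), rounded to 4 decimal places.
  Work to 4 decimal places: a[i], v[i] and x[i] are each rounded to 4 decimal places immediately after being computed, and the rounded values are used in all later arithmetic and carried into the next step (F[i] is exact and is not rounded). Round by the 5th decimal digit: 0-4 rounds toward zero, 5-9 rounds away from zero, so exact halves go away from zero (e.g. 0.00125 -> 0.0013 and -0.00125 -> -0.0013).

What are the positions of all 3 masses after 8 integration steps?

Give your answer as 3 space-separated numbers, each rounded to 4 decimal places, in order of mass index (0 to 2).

Step 0: x=[2.0000 7.0000 8.0000] v=[0.0000 0.0000 0.0000]
Step 1: x=[2.4800 6.6800 8.3200] v=[2.4000 -1.6000 1.6000]
Step 2: x=[3.2352 6.1552 8.8576] v=[3.7760 -2.6240 2.6880]
Step 3: x=[3.9400 5.6130 9.4428] v=[3.5238 -2.7110 2.9261]
Step 4: x=[4.2820 5.2433 9.8953] v=[1.7102 -1.8483 2.2623]
Step 5: x=[4.0927 5.1689 10.0834] v=[-0.9464 -0.3720 0.9407]
Step 6: x=[3.4208 5.4016 9.9652] v=[-3.3596 1.1633 -0.5909]
Step 7: x=[2.5185 5.8409 9.5968] v=[-4.5116 2.1964 -1.8418]
Step 8: x=[1.7448 6.3149 9.1075] v=[-3.8685 2.3698 -2.4465]

Answer: 1.7448 6.3149 9.1075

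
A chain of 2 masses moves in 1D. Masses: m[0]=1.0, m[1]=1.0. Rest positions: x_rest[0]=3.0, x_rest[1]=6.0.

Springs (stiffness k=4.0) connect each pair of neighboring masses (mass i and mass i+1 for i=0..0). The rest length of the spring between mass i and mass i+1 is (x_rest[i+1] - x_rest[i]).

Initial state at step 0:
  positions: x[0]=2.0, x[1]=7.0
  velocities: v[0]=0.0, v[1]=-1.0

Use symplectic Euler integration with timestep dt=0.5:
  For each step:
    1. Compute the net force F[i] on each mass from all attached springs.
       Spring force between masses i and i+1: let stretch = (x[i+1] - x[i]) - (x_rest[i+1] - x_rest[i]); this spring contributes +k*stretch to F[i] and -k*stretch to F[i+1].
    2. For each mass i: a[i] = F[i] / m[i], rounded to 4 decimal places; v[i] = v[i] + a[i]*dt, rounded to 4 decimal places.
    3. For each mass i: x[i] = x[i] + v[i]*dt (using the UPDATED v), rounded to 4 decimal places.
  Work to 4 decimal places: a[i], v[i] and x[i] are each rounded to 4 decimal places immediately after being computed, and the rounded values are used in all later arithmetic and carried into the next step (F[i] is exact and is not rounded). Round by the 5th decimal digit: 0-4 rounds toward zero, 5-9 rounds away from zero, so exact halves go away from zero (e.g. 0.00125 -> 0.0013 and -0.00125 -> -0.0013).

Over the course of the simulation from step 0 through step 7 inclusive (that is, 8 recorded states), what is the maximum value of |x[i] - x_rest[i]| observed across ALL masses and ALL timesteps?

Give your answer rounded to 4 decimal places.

Answer: 3.0000

Derivation:
Step 0: x=[2.0000 7.0000] v=[0.0000 -1.0000]
Step 1: x=[4.0000 4.5000] v=[4.0000 -5.0000]
Step 2: x=[3.5000 4.5000] v=[-1.0000 0.0000]
Step 3: x=[1.0000 6.5000] v=[-5.0000 4.0000]
Step 4: x=[1.0000 6.0000] v=[0.0000 -1.0000]
Step 5: x=[3.0000 3.5000] v=[4.0000 -5.0000]
Step 6: x=[2.5000 3.5000] v=[-1.0000 0.0000]
Step 7: x=[0.0000 5.5000] v=[-5.0000 4.0000]
Max displacement = 3.0000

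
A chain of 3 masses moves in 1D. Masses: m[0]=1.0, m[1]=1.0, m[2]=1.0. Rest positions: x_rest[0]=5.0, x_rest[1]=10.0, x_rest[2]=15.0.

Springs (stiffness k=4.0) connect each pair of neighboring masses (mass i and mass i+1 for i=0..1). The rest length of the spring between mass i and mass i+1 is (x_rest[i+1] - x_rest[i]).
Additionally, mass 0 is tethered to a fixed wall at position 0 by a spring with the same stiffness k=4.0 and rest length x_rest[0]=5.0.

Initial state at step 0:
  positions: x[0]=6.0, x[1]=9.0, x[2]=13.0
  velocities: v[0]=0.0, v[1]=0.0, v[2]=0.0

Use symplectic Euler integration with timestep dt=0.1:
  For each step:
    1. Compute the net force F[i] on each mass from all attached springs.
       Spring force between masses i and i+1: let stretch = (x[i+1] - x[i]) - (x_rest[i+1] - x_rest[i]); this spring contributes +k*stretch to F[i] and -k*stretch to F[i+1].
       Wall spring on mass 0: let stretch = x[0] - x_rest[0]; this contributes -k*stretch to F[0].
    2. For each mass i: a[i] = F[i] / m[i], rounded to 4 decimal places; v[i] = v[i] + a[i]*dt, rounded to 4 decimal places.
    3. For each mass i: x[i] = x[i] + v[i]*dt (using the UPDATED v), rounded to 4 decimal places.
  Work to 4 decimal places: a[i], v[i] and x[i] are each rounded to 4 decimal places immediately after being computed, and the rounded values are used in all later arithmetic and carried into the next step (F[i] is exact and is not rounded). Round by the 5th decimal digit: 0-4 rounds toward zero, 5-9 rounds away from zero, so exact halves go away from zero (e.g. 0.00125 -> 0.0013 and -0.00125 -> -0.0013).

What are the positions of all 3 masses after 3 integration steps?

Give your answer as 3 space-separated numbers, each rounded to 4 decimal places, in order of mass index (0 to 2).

Step 0: x=[6.0000 9.0000 13.0000] v=[0.0000 0.0000 0.0000]
Step 1: x=[5.8800 9.0400 13.0400] v=[-1.2000 0.4000 0.4000]
Step 2: x=[5.6512 9.1136 13.1200] v=[-2.2880 0.7360 0.8000]
Step 3: x=[5.3349 9.2090 13.2397] v=[-3.1635 0.9536 1.1974]

Answer: 5.3349 9.2090 13.2397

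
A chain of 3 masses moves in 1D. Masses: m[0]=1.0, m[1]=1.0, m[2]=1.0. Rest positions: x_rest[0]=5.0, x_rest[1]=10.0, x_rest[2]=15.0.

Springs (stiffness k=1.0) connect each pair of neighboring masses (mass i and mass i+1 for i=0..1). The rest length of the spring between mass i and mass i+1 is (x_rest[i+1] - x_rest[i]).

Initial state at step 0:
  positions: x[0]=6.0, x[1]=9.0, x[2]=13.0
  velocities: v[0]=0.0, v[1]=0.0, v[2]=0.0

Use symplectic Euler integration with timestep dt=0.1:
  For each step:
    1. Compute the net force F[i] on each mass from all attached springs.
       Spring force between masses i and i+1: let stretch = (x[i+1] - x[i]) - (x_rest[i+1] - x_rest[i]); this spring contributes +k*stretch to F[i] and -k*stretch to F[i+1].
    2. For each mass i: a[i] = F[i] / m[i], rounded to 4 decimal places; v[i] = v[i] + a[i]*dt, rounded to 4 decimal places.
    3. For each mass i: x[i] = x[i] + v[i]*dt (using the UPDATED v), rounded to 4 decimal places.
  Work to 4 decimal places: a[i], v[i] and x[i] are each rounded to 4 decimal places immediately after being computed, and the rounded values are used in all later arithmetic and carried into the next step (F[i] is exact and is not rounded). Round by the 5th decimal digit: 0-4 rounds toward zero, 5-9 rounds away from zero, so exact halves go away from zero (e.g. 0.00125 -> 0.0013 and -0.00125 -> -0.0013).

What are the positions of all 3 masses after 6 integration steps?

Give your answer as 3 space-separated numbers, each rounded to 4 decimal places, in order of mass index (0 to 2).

Step 0: x=[6.0000 9.0000 13.0000] v=[0.0000 0.0000 0.0000]
Step 1: x=[5.9800 9.0100 13.0100] v=[-0.2000 0.1000 0.1000]
Step 2: x=[5.9403 9.0297 13.0300] v=[-0.3970 0.1970 0.2000]
Step 3: x=[5.8815 9.0585 13.0600] v=[-0.5881 0.2881 0.3000]
Step 4: x=[5.8045 9.0956 13.1000] v=[-0.7704 0.3706 0.3999]
Step 5: x=[5.7104 9.1398 13.1500] v=[-0.9413 0.4419 0.4995]
Step 6: x=[5.6006 9.1898 13.2099] v=[-1.0984 0.5000 0.5985]

Answer: 5.6006 9.1898 13.2099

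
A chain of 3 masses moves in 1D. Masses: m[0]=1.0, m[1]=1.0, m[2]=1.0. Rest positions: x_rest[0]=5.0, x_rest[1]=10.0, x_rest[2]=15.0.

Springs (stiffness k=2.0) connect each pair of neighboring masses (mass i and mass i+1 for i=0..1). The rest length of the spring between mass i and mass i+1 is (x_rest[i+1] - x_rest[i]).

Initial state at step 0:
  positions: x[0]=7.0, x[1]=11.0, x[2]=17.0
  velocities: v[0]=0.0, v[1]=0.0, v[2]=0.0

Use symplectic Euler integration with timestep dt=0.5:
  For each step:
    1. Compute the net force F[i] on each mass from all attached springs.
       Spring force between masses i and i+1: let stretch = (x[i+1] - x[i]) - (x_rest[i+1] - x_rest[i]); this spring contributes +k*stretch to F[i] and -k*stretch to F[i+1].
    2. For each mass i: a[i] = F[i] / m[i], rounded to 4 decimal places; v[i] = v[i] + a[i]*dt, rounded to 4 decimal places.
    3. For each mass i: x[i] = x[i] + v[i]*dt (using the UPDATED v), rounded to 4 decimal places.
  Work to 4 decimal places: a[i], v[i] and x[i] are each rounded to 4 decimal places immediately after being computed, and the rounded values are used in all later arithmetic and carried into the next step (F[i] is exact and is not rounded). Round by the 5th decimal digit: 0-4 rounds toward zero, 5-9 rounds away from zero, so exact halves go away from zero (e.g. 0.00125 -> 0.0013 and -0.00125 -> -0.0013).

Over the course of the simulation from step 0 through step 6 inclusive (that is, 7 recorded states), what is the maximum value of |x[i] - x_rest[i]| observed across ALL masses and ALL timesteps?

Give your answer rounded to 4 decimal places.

Step 0: x=[7.0000 11.0000 17.0000] v=[0.0000 0.0000 0.0000]
Step 1: x=[6.5000 12.0000 16.5000] v=[-1.0000 2.0000 -1.0000]
Step 2: x=[6.2500 12.5000 16.2500] v=[-0.5000 1.0000 -0.5000]
Step 3: x=[6.6250 11.7500 16.6250] v=[0.7500 -1.5000 0.7500]
Step 4: x=[7.0625 10.8750 17.0625] v=[0.8750 -1.7500 0.8750]
Step 5: x=[6.9063 11.1875 16.9063] v=[-0.3125 0.6250 -0.3125]
Step 6: x=[6.3907 12.2188 16.3907] v=[-1.0313 2.0626 -1.0313]
Max displacement = 2.5000

Answer: 2.5000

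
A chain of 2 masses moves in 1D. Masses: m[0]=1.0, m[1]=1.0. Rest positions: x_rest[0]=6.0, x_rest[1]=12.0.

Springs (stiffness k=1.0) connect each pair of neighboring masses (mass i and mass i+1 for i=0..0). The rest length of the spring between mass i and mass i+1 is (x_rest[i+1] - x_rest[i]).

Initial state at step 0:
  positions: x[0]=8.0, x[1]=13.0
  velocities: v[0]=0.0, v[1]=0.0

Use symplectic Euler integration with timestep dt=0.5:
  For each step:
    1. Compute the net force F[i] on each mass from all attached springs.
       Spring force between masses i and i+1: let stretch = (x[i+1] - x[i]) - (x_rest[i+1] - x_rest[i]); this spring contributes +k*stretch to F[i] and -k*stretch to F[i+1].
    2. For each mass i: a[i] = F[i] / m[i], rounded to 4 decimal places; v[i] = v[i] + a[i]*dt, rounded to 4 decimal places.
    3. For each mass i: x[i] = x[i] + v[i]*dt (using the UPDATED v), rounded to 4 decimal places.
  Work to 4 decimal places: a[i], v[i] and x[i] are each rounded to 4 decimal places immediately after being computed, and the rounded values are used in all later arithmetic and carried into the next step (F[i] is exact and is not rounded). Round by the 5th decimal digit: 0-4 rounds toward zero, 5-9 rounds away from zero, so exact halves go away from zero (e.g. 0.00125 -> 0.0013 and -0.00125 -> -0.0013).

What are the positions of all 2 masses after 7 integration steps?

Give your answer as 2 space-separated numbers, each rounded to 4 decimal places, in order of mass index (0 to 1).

Answer: 7.8478 13.1523

Derivation:
Step 0: x=[8.0000 13.0000] v=[0.0000 0.0000]
Step 1: x=[7.7500 13.2500] v=[-0.5000 0.5000]
Step 2: x=[7.3750 13.6250] v=[-0.7500 0.7500]
Step 3: x=[7.0625 13.9375] v=[-0.6250 0.6250]
Step 4: x=[6.9688 14.0313] v=[-0.1875 0.1875]
Step 5: x=[7.1407 13.8594] v=[0.3438 -0.3438]
Step 6: x=[7.4923 13.5078] v=[0.7032 -0.7032]
Step 7: x=[7.8478 13.1523] v=[0.7110 -0.7110]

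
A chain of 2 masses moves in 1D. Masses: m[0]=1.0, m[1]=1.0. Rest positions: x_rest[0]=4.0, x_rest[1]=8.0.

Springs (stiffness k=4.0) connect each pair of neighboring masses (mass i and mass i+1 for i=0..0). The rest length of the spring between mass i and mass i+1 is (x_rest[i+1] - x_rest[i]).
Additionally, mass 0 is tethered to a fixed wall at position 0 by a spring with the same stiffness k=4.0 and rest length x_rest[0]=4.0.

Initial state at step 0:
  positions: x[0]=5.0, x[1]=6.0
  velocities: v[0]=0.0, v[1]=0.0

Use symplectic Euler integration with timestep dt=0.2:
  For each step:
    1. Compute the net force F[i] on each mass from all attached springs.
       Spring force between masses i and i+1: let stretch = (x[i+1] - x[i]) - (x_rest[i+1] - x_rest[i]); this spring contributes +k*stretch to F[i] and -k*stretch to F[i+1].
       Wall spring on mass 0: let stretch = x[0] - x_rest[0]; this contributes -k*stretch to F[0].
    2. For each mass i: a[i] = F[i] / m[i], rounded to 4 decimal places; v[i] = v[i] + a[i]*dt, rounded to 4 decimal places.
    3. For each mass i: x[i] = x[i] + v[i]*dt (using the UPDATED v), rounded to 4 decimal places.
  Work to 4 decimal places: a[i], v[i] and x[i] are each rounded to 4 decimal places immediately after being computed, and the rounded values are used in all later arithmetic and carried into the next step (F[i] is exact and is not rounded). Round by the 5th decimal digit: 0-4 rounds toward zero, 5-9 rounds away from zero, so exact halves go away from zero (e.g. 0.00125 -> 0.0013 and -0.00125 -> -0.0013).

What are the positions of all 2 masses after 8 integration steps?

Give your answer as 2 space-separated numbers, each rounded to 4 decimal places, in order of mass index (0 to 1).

Step 0: x=[5.0000 6.0000] v=[0.0000 0.0000]
Step 1: x=[4.3600 6.4800] v=[-3.2000 2.4000]
Step 2: x=[3.3616 7.2608] v=[-4.9920 3.9040]
Step 3: x=[2.4492 8.0577] v=[-4.5619 3.9846]
Step 4: x=[2.0423 8.5973] v=[-2.0345 2.6978]
Step 5: x=[2.3574 8.7281] v=[1.5757 0.6538]
Step 6: x=[3.3147 8.4795] v=[4.7863 -1.2428]
Step 7: x=[4.5680 8.0446] v=[6.2664 -2.1746]
Step 8: x=[5.6467 7.6934] v=[5.3933 -1.7559]

Answer: 5.6467 7.6934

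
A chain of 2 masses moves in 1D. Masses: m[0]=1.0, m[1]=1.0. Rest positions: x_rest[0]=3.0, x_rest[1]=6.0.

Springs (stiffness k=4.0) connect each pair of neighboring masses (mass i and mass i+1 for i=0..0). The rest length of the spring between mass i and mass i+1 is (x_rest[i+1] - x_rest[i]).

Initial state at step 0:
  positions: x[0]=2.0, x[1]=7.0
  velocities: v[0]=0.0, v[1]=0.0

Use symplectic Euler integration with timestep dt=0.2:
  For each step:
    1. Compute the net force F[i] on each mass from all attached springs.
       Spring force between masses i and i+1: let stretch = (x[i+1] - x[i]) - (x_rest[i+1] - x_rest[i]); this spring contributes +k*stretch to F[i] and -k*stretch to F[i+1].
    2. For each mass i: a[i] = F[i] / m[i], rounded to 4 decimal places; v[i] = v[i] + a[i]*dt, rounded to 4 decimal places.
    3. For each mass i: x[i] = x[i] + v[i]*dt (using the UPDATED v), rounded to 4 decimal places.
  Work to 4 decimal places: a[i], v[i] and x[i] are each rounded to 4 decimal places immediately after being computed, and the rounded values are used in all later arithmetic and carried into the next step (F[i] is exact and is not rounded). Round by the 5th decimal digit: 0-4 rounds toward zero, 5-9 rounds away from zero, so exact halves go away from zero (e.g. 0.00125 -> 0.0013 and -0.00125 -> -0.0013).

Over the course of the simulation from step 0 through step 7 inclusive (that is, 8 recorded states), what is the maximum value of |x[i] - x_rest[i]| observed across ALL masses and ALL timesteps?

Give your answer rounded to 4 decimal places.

Step 0: x=[2.0000 7.0000] v=[0.0000 0.0000]
Step 1: x=[2.3200 6.6800] v=[1.6000 -1.6000]
Step 2: x=[2.8576 6.1424] v=[2.6880 -2.6880]
Step 3: x=[3.4408 5.5592] v=[2.9158 -2.9158]
Step 4: x=[3.8829 5.1171] v=[2.2105 -2.2105]
Step 5: x=[4.0425 4.9575] v=[0.7979 -0.7979]
Step 6: x=[3.8685 5.1315] v=[-0.8701 0.8701]
Step 7: x=[3.4166 5.5834] v=[-2.2597 2.2597]
Max displacement = 1.0425

Answer: 1.0425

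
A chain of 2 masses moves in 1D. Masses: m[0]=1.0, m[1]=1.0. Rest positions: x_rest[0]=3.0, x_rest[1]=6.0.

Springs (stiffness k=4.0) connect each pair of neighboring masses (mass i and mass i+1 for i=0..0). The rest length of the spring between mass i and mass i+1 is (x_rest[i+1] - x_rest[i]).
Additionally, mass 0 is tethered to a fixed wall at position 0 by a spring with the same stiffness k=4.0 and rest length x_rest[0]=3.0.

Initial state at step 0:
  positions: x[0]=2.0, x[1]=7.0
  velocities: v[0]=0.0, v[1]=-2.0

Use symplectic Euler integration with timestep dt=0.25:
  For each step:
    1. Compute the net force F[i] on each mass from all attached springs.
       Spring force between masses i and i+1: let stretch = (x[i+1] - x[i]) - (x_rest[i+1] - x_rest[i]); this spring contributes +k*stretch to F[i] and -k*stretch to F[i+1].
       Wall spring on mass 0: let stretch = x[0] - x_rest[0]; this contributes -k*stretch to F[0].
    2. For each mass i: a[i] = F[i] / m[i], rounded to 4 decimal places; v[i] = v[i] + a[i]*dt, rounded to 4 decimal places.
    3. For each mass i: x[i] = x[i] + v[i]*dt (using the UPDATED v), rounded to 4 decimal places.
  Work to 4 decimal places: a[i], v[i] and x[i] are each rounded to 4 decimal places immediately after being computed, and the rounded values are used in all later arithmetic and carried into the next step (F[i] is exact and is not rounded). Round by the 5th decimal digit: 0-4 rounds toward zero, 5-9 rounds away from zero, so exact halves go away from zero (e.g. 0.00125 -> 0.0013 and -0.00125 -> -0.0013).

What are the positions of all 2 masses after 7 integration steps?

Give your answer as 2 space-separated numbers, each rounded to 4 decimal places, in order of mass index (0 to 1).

Step 0: x=[2.0000 7.0000] v=[0.0000 -2.0000]
Step 1: x=[2.7500 6.0000] v=[3.0000 -4.0000]
Step 2: x=[3.6250 4.9375] v=[3.5000 -4.2500]
Step 3: x=[3.9219 4.2969] v=[1.1875 -2.5625]
Step 4: x=[3.3321 4.3125] v=[-2.3594 0.0625]
Step 5: x=[2.1543 4.8330] v=[-4.7111 2.0821]
Step 6: x=[1.1076 5.4339] v=[-4.1867 2.4034]
Step 7: x=[0.8656 5.7032] v=[-0.9680 1.0771]

Answer: 0.8656 5.7032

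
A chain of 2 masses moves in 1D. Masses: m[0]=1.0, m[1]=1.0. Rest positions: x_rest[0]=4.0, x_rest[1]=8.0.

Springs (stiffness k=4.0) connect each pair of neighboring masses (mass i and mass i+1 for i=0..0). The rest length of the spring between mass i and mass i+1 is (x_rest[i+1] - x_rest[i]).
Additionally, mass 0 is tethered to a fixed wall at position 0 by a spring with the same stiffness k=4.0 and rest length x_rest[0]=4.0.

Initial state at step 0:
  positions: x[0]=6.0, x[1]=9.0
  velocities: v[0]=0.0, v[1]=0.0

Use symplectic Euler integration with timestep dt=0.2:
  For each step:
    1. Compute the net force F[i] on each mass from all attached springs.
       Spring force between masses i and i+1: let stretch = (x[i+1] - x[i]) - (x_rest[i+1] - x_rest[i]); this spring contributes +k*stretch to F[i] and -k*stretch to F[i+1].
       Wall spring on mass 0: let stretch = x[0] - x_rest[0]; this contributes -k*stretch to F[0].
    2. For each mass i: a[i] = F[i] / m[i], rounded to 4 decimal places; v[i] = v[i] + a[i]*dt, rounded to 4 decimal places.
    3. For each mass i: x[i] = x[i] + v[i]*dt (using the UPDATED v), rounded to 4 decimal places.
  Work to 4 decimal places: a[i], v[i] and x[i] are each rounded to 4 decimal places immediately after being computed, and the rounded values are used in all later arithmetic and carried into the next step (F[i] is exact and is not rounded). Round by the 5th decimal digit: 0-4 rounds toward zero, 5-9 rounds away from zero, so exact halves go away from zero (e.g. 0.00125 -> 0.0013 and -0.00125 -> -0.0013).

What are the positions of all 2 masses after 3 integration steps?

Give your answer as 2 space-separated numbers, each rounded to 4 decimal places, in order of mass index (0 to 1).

Answer: 3.9423 9.4931

Derivation:
Step 0: x=[6.0000 9.0000] v=[0.0000 0.0000]
Step 1: x=[5.5200 9.1600] v=[-2.4000 0.8000]
Step 2: x=[4.7392 9.3776] v=[-3.9040 1.0880]
Step 3: x=[3.9423 9.4931] v=[-3.9846 0.5773]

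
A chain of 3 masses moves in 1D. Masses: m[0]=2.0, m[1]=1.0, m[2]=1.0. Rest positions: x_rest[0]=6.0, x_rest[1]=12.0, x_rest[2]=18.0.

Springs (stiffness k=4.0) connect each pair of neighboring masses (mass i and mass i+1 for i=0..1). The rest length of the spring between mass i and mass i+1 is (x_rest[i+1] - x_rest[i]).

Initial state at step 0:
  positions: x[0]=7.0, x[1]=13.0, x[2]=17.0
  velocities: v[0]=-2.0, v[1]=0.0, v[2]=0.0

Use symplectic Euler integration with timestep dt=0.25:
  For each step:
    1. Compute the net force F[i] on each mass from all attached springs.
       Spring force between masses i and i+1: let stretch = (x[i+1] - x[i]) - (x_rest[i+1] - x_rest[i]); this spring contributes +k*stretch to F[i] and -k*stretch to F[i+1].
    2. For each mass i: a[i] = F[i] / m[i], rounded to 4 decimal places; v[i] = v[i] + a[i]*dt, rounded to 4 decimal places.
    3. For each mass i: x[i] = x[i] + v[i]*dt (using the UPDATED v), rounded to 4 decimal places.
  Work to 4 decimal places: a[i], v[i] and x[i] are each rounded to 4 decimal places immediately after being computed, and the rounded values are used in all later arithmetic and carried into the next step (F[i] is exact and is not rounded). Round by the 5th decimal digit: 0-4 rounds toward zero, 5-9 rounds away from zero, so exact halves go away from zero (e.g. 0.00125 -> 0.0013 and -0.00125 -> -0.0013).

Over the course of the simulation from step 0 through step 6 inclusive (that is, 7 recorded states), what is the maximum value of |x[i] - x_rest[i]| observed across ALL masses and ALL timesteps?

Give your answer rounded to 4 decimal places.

Step 0: x=[7.0000 13.0000 17.0000] v=[-2.0000 0.0000 0.0000]
Step 1: x=[6.5000 12.5000 17.5000] v=[-2.0000 -2.0000 2.0000]
Step 2: x=[6.0000 11.7500 18.2500] v=[-2.0000 -3.0000 3.0000]
Step 3: x=[5.4688 11.1875 18.8750] v=[-2.1250 -2.2500 2.5000]
Step 4: x=[4.9024 11.1172 19.0781] v=[-2.2657 -0.2812 0.8125]
Step 5: x=[4.3628 11.4834 18.7910] v=[-2.1583 1.4649 -1.1484]
Step 6: x=[3.9633 11.8964 18.1770] v=[-1.5980 1.6519 -2.4560]
Max displacement = 2.0367

Answer: 2.0367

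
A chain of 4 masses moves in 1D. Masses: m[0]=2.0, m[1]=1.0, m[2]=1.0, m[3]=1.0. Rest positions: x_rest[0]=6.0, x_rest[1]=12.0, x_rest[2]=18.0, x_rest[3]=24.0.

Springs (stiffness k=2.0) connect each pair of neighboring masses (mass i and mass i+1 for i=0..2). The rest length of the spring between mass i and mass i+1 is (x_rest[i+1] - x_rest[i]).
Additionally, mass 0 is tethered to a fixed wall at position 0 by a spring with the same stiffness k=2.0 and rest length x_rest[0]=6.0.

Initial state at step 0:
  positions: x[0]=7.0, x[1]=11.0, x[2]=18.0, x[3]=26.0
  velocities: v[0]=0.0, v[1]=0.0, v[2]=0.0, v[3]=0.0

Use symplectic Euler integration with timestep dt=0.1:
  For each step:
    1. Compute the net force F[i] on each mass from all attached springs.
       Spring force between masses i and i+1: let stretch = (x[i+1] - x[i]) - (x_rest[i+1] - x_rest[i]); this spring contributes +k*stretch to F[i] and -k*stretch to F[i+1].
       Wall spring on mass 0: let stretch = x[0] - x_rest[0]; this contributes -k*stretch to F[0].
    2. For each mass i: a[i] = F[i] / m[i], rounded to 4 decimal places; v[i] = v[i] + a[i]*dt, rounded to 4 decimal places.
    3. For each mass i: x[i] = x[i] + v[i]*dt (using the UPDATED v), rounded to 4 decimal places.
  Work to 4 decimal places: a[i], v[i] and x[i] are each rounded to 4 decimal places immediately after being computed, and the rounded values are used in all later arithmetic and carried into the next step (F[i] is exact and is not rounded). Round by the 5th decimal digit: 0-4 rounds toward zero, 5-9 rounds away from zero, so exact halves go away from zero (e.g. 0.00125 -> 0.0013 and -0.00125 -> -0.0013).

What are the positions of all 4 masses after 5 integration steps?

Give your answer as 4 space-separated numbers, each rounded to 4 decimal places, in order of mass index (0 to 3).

Answer: 6.5907 11.8123 18.2857 25.4411

Derivation:
Step 0: x=[7.0000 11.0000 18.0000 26.0000] v=[0.0000 0.0000 0.0000 0.0000]
Step 1: x=[6.9700 11.0600 18.0200 25.9600] v=[-0.3000 0.6000 0.2000 -0.4000]
Step 2: x=[6.9112 11.1774 18.0596 25.8812] v=[-0.5880 1.1740 0.3960 -0.7880]
Step 3: x=[6.8260 11.3471 18.1180 25.7660] v=[-0.8525 1.6972 0.5839 -1.1523]
Step 4: x=[6.7177 11.5618 18.1939 25.6178] v=[-1.0830 2.1472 0.7593 -1.4819]
Step 5: x=[6.5907 11.8123 18.2857 25.4411] v=[-1.2704 2.5048 0.9177 -1.7667]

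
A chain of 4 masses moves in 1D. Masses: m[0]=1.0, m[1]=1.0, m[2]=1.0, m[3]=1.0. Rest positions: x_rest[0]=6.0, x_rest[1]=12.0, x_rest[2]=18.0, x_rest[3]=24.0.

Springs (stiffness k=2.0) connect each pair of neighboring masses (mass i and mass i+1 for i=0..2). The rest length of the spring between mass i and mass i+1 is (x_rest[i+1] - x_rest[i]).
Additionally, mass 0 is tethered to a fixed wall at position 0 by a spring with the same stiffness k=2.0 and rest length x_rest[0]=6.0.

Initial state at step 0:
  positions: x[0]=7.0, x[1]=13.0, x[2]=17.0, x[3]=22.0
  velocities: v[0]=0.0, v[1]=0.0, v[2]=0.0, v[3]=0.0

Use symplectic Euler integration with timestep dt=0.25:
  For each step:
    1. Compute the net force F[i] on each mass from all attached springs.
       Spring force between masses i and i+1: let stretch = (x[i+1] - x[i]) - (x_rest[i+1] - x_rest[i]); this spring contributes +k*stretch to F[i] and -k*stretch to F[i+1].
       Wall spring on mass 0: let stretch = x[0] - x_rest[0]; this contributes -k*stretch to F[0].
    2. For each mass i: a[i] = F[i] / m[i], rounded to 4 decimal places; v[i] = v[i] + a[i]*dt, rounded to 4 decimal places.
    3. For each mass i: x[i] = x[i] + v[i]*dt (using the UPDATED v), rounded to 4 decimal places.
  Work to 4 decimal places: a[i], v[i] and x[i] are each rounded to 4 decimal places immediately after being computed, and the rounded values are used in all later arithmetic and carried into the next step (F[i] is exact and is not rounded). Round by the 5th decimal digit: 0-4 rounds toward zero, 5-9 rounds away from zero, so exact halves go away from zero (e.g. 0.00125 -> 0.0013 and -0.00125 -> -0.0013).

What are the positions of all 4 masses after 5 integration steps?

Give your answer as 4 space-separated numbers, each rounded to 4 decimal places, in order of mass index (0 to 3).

Answer: 5.3042 10.9112 17.7102 23.7381

Derivation:
Step 0: x=[7.0000 13.0000 17.0000 22.0000] v=[0.0000 0.0000 0.0000 0.0000]
Step 1: x=[6.8750 12.7500 17.1250 22.1250] v=[-0.5000 -1.0000 0.5000 0.5000]
Step 2: x=[6.6250 12.3125 17.3281 22.3750] v=[-1.0000 -1.7500 0.8125 1.0000]
Step 3: x=[6.2578 11.7910 17.5352 22.7442] v=[-1.4688 -2.0860 0.8282 1.4766]
Step 4: x=[5.8000 11.2959 17.6754 23.2122] v=[-1.8311 -1.9805 0.5606 1.8721]
Step 5: x=[5.3042 10.9112 17.7102 23.7381] v=[-1.9832 -1.5387 0.1393 2.1037]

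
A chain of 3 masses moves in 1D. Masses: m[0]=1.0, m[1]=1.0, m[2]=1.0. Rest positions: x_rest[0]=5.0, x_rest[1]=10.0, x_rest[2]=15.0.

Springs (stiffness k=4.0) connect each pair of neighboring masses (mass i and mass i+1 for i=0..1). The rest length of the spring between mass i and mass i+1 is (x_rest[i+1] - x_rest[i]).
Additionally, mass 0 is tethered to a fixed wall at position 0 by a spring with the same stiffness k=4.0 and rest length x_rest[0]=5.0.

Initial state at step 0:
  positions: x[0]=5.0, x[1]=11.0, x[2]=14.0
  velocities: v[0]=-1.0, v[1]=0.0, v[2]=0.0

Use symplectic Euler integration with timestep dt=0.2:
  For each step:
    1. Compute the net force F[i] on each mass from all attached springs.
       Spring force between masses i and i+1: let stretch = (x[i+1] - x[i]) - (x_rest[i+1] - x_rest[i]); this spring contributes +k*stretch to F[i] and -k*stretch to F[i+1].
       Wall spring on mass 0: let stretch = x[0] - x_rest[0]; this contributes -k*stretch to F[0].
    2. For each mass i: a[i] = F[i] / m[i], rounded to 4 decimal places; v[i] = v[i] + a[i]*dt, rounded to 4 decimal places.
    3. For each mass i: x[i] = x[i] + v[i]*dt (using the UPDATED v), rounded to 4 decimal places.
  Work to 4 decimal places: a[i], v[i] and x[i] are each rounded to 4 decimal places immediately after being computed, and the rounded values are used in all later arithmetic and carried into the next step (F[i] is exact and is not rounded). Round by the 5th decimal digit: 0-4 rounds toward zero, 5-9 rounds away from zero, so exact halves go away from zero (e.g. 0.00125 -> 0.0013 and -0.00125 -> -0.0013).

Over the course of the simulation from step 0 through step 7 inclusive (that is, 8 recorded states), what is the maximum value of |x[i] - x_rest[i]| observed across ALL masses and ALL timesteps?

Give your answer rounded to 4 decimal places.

Step 0: x=[5.0000 11.0000 14.0000] v=[-1.0000 0.0000 0.0000]
Step 1: x=[4.9600 10.5200 14.3200] v=[-0.2000 -2.4000 1.6000]
Step 2: x=[5.0160 9.7584 14.8320] v=[0.2800 -3.8080 2.5600]
Step 3: x=[5.0282 9.0498 15.3322] v=[0.0611 -3.5430 2.5011]
Step 4: x=[4.8794 8.7029 15.6272] v=[-0.7442 -1.7344 1.4752]
Step 5: x=[4.5616 8.8521 15.6144] v=[-1.5889 0.7462 -0.0642]
Step 6: x=[4.2004 9.3968 15.3196] v=[-1.8058 2.7236 -1.4740]
Step 7: x=[3.9986 10.0577 14.8772] v=[-1.0090 3.3047 -2.2122]
Max displacement = 1.2971

Answer: 1.2971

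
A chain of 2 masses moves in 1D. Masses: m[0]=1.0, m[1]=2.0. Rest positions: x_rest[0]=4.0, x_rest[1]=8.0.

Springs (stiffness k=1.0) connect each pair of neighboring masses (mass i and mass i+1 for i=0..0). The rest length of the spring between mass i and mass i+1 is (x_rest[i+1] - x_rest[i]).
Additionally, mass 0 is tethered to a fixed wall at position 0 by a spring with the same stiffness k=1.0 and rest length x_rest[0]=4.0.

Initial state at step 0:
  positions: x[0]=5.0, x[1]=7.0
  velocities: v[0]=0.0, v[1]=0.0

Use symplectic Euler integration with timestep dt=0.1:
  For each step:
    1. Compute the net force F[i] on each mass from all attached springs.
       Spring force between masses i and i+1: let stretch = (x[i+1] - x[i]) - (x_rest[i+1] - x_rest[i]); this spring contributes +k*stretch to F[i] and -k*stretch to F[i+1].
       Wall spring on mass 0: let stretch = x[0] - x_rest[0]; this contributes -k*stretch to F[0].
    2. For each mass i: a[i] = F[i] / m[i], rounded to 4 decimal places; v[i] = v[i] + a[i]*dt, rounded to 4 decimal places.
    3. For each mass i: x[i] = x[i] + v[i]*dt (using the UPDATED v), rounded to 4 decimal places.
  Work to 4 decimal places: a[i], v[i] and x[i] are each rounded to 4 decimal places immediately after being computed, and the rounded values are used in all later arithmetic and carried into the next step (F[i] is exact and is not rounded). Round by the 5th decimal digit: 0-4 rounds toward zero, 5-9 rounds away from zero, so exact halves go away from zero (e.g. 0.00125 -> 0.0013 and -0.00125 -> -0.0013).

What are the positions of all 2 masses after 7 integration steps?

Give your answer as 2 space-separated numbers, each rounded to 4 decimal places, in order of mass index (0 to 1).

Step 0: x=[5.0000 7.0000] v=[0.0000 0.0000]
Step 1: x=[4.9700 7.0100] v=[-0.3000 0.1000]
Step 2: x=[4.9107 7.0298] v=[-0.5930 0.1980]
Step 3: x=[4.8235 7.0590] v=[-0.8722 0.2921]
Step 4: x=[4.7104 7.0970] v=[-1.1310 0.3803]
Step 5: x=[4.5741 7.1431] v=[-1.3634 0.4610]
Step 6: x=[4.4177 7.1964] v=[-1.5639 0.5326]
Step 7: x=[4.2449 7.2558] v=[-1.7278 0.5937]

Answer: 4.2449 7.2558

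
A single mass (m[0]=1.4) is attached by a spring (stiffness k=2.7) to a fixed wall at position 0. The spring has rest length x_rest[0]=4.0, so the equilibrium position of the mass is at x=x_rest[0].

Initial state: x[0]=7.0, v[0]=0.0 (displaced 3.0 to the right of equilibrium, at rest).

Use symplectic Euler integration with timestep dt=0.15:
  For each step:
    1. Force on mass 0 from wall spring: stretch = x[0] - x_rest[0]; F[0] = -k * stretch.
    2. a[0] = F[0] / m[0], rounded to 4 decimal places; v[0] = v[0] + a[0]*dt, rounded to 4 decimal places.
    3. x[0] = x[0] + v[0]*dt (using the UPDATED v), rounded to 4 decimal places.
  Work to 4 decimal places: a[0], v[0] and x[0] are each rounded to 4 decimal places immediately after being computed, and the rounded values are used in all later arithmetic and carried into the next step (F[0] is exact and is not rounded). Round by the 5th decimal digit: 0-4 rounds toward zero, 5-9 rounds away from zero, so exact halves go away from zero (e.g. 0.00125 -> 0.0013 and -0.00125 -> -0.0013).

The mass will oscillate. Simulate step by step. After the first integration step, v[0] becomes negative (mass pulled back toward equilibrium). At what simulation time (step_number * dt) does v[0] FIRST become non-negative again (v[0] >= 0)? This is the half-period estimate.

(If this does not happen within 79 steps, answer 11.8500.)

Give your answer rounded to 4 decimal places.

Answer: 2.4000

Derivation:
Step 0: x=[7.0000] v=[0.0000]
Step 1: x=[6.8698] v=[-0.8679]
Step 2: x=[6.6151] v=[-1.6981]
Step 3: x=[6.2469] v=[-2.4546]
Step 4: x=[5.7812] v=[-3.1046]
Step 5: x=[5.2382] v=[-3.6199]
Step 6: x=[4.6415] v=[-3.9781]
Step 7: x=[4.0169] v=[-4.1637]
Step 8: x=[3.3916] v=[-4.1686]
Step 9: x=[2.7927] v=[-3.9926]
Step 10: x=[2.2462] v=[-3.6433]
Step 11: x=[1.7758] v=[-3.1360]
Step 12: x=[1.4019] v=[-2.4926]
Step 13: x=[1.1408] v=[-1.7410]
Step 14: x=[1.0037] v=[-0.9139]
Step 15: x=[0.9966] v=[-0.0471]
Step 16: x=[1.1199] v=[0.8217]
First v>=0 after going negative at step 16, time=2.4000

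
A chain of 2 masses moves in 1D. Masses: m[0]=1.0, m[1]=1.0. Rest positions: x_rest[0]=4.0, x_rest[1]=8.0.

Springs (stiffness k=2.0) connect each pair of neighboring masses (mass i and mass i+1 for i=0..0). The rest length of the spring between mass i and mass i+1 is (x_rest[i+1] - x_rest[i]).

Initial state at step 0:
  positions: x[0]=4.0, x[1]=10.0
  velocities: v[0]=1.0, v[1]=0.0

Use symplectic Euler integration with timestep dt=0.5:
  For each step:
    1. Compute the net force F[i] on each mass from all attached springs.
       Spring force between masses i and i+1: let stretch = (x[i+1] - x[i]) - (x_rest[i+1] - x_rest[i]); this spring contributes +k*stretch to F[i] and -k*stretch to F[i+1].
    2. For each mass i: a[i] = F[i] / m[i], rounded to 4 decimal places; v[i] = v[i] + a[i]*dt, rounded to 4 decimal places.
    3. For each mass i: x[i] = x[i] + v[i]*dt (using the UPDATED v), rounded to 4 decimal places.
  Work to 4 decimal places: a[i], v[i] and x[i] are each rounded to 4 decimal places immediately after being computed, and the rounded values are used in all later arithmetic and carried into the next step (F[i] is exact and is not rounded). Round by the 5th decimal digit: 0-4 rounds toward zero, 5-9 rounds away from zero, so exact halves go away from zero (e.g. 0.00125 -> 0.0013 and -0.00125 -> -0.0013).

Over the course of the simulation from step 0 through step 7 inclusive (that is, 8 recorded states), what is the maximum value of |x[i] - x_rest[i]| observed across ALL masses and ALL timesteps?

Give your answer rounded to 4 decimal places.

Answer: 3.5000

Derivation:
Step 0: x=[4.0000 10.0000] v=[1.0000 0.0000]
Step 1: x=[5.5000 9.0000] v=[3.0000 -2.0000]
Step 2: x=[6.7500 8.2500] v=[2.5000 -1.5000]
Step 3: x=[6.7500 8.7500] v=[0.0000 1.0000]
Step 4: x=[5.7500 10.2500] v=[-2.0000 3.0000]
Step 5: x=[5.0000 11.5000] v=[-1.5000 2.5000]
Step 6: x=[5.5000 11.5000] v=[1.0000 0.0000]
Step 7: x=[7.0000 10.5000] v=[3.0000 -2.0000]
Max displacement = 3.5000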